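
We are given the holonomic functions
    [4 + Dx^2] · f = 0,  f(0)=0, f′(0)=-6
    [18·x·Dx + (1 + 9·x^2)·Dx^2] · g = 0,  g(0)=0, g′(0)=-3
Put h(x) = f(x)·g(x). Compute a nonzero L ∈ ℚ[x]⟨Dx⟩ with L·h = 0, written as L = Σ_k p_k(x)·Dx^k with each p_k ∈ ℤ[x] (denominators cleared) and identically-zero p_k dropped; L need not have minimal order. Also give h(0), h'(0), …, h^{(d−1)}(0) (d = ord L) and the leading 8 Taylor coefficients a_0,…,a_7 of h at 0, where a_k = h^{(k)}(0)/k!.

f: a_k = 0, -6, 0, 4, 0, -4/5, 0, 8/105, …
g: a_k = 0, -3, 0, 9, 0, -243/5, 0, 2187/7, …
L₀ := L_f ⊗_s L_g (sym. prod.), ord ≤ 4.
L = (2080 + 50256·x^2 + 89424·x^4 + 186624·x^6 + 419904·x^8) + (3168·x + 38880·x^3 + 139968·x^5 + 419904·x^7)·Dx + (572 + 13788·x^2 + 33048·x^4 + 93312·x^6 + 209952·x^8)·Dx^2 + (792·x + 9720·x^3 + 34992·x^5 + 104976·x^7)·Dx^3 + (13 + 306·x^2 + 2673·x^4 + 11664·x^6 + 26244·x^8)·Dx^4  (order 4).
h: a_k = 0, 0, 18, 0, -66, 0, 330, 0, …
ICs: h(0) = 0, h′(0) = 0, h′′(0) = 36, h′′′(0) = 0.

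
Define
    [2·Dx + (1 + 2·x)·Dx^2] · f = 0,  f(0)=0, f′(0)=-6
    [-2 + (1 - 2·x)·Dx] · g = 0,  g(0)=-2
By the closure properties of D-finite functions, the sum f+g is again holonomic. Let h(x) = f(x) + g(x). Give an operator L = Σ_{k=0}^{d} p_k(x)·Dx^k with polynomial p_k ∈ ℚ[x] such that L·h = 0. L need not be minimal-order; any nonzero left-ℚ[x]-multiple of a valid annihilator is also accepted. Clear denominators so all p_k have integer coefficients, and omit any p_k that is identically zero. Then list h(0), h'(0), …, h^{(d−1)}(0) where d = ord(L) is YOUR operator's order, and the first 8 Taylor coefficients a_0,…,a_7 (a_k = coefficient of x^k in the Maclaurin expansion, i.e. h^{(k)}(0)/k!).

L = (-40 - 16·x)·Dx + (-8 - 64·x - 32·x^2)·Dx^2 + (3 + 2·x - 12·x^2 - 8·x^3)·Dx^3  (order 3).
h: a_k = -2, -10, -2, -24, -20, -416/5, -96, -2176/7, …
ICs: h(0) = -2, h′(0) = -10, h′′(0) = -4.

f: a_k = 0, -6, 6, -8, 12, -96/5, 32, -384/7, …
g: a_k = -2, -4, -8, -16, -32, -64, -128, -256, …
Sum ⇒ L₀ = lclm(L_f,L_g) in ℚ(x)⟨Dx⟩.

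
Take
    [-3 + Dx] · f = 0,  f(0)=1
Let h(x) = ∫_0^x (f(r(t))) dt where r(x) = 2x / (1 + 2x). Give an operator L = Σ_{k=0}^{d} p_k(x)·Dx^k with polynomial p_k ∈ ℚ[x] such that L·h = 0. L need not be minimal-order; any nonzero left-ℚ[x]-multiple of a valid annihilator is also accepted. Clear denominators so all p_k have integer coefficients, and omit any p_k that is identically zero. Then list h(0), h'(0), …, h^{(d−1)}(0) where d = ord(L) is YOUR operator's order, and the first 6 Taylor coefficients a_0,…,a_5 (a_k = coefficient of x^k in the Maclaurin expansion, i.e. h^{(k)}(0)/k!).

f: a_k = 1, 3, 9/2, 9/2, 27/8, 81/40, …
f∘r: x↦r, Dx↦Dx/r' in L_f ⇒ L₀.
h=∫h₀ ⇒ L = L₀·Dx.
L = -6·Dx + (1 + 4·x + 4·x^2)·Dx^2  (order 2).
h: a_k = 0, 1, 3, 2, -3, 6/5, …
ICs: h(0) = 0, h′(0) = 1.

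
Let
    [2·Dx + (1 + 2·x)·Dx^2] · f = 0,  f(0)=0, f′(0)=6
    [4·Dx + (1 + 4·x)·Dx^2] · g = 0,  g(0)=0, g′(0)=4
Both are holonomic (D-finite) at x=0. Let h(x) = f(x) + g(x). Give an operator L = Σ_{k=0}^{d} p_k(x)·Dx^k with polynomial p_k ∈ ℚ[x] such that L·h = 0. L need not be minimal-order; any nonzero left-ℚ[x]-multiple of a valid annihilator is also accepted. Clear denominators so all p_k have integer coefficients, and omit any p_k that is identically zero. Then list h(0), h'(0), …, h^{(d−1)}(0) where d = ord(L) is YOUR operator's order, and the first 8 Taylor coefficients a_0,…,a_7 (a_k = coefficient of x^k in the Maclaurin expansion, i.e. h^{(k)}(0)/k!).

f: a_k = 0, 6, -6, 8, -12, 96/5, -32, 384/7, …
g: a_k = 0, 4, -8, 64/3, -64, 1024/5, -2048/3, 16384/7, …
L₀ := lclm(L_f,L_g); ord L₀ ≤ 2+2.
L = 16·Dx + (12 + 32·x)·Dx^2 + (1 + 6·x + 8·x^2)·Dx^3  (order 3).
h: a_k = 0, 10, -14, 88/3, -76, 224, -2144/3, 16768/7, …
ICs: h(0) = 0, h′(0) = 10, h′′(0) = -28.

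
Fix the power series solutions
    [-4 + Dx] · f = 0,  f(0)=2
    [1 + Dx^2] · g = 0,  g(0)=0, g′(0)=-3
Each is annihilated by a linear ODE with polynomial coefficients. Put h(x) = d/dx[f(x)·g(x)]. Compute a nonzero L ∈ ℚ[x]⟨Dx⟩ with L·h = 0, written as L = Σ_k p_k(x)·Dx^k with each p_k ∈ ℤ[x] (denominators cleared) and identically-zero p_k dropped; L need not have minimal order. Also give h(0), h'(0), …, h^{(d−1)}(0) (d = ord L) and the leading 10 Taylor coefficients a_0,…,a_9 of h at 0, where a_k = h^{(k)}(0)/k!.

L = 17 - 8·Dx + Dx^2  (order 2).
h: a_k = -6, -48, -141, -240, -1121/4, -1222/5, -20047/120, -92, -277441/6720, -113221/7560, …
ICs: h(0) = -6, h′(0) = -48.

f: a_k = 2, 8, 16, 64/3, 64/3, 256/15, 512/45, 2048/315, 1024/315, 4096/2835, …
g: a_k = 0, -3, 0, 1/2, 0, -1/40, 0, 1/1680, 0, -1/120960, …
f·g: L₀ = L_f ⊗_s L_g, ord ≤ 1·2.
h=h₀': d/dx-closure on L₀ ⇒ L.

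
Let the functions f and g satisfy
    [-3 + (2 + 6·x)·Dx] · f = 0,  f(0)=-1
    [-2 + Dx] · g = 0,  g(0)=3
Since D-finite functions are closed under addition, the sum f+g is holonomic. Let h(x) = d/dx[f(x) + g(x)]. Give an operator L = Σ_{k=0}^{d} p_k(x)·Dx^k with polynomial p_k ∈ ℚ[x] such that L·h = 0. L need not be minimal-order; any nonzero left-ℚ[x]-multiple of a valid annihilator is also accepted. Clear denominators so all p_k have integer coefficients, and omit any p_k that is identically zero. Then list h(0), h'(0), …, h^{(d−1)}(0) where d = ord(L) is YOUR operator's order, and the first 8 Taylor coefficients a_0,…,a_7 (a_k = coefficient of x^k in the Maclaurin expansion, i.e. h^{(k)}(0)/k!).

f: a_k = -1, -3/2, 9/8, -27/16, 405/128, -1701/256, 15309/1024, -72171/2048, …
g: a_k = 3, 6, 6, 4, 2, 4/5, 4/15, 8/105, …
f+g: L₀ = lclm(L_f,L_g), ord ≤ 1+1.
Derive L from L₀ (diff closure).
L = (-78 - 72·x) + (11 - 96·x - 144·x^2)·Dx + (14 + 66·x + 72·x^2)·Dx^2  (order 2).
h: a_k = 9/2, 57/4, 111/16, 661/32, -7481/256, 233731/2560, -7561571/30720, 295605781/430080, …
ICs: h(0) = 9/2, h′(0) = 57/4.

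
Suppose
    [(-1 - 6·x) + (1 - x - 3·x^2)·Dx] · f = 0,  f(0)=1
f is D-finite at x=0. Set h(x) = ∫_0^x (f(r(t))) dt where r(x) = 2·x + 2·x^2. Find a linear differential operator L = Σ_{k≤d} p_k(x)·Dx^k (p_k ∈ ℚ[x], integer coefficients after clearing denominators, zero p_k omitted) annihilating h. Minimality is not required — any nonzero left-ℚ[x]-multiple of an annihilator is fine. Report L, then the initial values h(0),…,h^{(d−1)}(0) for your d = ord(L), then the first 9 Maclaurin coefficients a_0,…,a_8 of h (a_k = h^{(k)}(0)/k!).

L = (2 + 28·x + 72·x^2 + 48·x^3)·Dx + (-1 + 2·x + 14·x^2 + 24·x^3 + 12·x^4)·Dx^2  (order 2).
h: a_k = 0, 1, 1, 6, 22, 488/5, 444, 14488/7, 9880, …
ICs: h(0) = 0, h′(0) = 1.

f: a_k = 1, 1, 4, 7, 19, 40, 97, 217, 508, …
L₀ from L_f via x↦r, Dx↦r'^{-1}Dx.
∫: right-multiply L₀ by Dx.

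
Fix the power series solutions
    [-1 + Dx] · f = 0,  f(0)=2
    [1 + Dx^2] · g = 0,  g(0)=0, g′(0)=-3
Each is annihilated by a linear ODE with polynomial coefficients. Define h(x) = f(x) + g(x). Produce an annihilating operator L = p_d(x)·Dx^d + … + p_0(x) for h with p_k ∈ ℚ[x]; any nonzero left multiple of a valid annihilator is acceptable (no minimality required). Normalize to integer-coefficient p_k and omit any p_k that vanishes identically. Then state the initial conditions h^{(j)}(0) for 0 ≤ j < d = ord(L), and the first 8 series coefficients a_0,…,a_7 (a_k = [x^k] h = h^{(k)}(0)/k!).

L = -1 + Dx - Dx^2 + Dx^3  (order 3).
h: a_k = 2, -1, 1, 5/6, 1/12, -1/120, 1/360, 1/1008, …
ICs: h(0) = 2, h′(0) = -1, h′′(0) = 2.

f: a_k = 2, 2, 1, 1/3, 1/12, 1/60, 1/360, 1/2520, …
g: a_k = 0, -3, 0, 1/2, 0, -1/40, 0, 1/1680, …
Weyl lclm of L_f,L_g ⇒ L₀ (ord ≤ 3).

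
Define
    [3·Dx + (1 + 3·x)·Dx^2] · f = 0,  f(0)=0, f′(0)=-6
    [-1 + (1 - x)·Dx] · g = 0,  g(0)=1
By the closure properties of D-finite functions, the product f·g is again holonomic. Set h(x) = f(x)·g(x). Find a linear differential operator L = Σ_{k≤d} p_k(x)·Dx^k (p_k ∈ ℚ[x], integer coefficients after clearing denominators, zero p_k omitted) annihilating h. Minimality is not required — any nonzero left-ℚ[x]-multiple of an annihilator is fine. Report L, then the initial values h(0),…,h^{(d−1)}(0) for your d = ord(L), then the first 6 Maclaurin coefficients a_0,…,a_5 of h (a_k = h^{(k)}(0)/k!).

f: a_k = 0, -6, 9, -18, 81/2, -486/5, …
g: a_k = 1, 1, 1, 1, 1, 1, …
h₀=f·g: eliminate ⇒ L₀, order ≤ 2·1.
L = 3 + (-1 + 9·x)·Dx + (-1 - 2·x + 3·x^2)·Dx^2  (order 2).
h: a_k = 0, -6, 3, -15, 51/2, -717/10, …
ICs: h(0) = 0, h′(0) = -6.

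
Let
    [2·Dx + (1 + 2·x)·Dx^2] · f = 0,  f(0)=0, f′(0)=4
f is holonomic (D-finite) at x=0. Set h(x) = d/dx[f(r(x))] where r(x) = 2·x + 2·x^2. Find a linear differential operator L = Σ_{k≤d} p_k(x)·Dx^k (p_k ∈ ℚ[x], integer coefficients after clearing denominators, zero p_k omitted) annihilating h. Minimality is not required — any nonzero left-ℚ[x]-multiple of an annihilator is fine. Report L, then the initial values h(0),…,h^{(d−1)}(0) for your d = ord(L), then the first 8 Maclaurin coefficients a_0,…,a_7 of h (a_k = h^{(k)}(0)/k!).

L = 2 + (1 + 2·x)·Dx  (order 1).
h: a_k = 8, -16, 32, -64, 128, -256, 512, -1024, …
ICs: h(0) = 8.

f: a_k = 0, 4, -4, 16/3, -8, 64/5, -64/3, 256/7, …
Substitute x→r, Dx→(1/r')Dx; clear ⇒ L₀.
h₀' ⇒ L via d/dx closure of L₀.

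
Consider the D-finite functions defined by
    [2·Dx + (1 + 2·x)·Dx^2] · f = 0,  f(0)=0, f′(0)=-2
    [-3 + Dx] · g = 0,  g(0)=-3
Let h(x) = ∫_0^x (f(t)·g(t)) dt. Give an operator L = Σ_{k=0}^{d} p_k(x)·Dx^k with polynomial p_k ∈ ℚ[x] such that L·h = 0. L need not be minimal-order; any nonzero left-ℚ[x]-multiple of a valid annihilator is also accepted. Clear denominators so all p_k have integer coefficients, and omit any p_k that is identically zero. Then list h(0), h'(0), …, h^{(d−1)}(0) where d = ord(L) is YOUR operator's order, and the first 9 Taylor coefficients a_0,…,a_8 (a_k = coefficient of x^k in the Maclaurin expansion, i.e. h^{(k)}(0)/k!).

L = (3 + 18·x)·Dx + (-4 - 12·x)·Dx^2 + (1 + 2·x)·Dx^3  (order 3).
h: a_k = 0, 0, 3, 4, 17/4, 12/5, 83/40, -1/14, 3411/2240, …
ICs: h(0) = 0, h′(0) = 0, h′′(0) = 6.

f: a_k = 0, -2, 2, -8/3, 4, -32/5, 32/3, -128/7, 32, …
g: a_k = -3, -9, -27/2, -27/2, -81/8, -243/40, -243/80, -729/560, -2187/4480, …
L₀ := L_f ⊗_s L_g (sym. prod.), ord ≤ 2.
Integrate: L := L₀·Dx.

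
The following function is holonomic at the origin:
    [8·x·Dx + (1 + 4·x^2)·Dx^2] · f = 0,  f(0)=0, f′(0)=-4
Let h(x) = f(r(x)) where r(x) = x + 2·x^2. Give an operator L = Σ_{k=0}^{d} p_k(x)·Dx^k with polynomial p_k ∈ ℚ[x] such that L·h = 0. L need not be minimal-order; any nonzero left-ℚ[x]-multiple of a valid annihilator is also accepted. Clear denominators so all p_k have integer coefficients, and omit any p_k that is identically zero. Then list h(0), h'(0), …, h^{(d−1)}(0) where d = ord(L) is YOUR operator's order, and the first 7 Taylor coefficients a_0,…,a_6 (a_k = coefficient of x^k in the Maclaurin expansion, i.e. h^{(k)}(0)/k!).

f: a_k = 0, -4, 0, 16/3, 0, -64/5, 0, …
h₀=f(r): pull back L_f along r ⇒ L₀.
L = (-4 + 8·x + 64·x^2 + 192·x^3 + 192·x^4)·Dx + (1 + 4·x + 4·x^2 + 32·x^3 + 80·x^4 + 64·x^5)·Dx^2  (order 2).
h: a_k = 0, -4, -8, 16/3, 32, 256/5, -256/3, …
ICs: h(0) = 0, h′(0) = -4.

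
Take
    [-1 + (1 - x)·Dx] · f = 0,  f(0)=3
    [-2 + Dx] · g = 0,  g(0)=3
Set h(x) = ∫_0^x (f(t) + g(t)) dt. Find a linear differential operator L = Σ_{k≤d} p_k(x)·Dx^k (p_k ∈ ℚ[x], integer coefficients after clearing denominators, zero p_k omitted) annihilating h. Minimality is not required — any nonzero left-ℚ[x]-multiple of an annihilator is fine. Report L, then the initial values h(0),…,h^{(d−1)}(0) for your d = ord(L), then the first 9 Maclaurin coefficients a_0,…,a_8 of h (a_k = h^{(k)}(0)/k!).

f: a_k = 3, 3, 3, 3, 3, 3, 3, 3, 3, …
g: a_k = 3, 6, 6, 4, 2, 4/5, 4/15, 8/105, 2/105, …
Sum ⇒ L₀ = lclm(L_f,L_g) in ℚ(x)⟨Dx⟩.
h=∫₀ˣh₀: take L = L₀·Dx.
L = -4·x·Dx + (-2 + 8·x - 4·x^2)·Dx^2 + (1 - 3·x + 2·x^2)·Dx^3  (order 3).
h: a_k = 0, 6, 9/2, 3, 7/4, 1, 19/30, 7/15, 323/840, …
ICs: h(0) = 0, h′(0) = 6, h′′(0) = 9.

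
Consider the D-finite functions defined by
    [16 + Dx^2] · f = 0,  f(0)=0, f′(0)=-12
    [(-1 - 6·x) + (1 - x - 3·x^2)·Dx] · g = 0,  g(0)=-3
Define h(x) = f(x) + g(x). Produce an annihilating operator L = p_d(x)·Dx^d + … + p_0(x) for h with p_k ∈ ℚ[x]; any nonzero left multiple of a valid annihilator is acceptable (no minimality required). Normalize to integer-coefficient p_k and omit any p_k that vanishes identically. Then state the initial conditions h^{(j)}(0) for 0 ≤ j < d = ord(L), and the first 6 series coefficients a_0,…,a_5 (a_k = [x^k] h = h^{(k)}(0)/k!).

L = (-464 - 2816·x - 416·x^2 - 2112·x^3 - 5760·x^4 - 6912·x^5) + (192 - 304·x - 672·x^2 + 1312·x^3 + 1008·x^4 - 3456·x^5 - 3456·x^6)·Dx + (-29 - 176·x - 26·x^2 - 132·x^3 - 360·x^4 - 432·x^5)·Dx^2 + (12 - 19·x - 42·x^2 + 82·x^3 + 63·x^4 - 216·x^5 - 216·x^6)·Dx^3  (order 3).
h: a_k = -3, -15, -12, 11, -57, -728/5, …
ICs: h(0) = -3, h′(0) = -15, h′′(0) = -24.

f: a_k = 0, -12, 0, 32, 0, -128/5, …
g: a_k = -3, -3, -12, -21, -57, -120, …
L₀ := lclm(L_f,L_g); ord L₀ ≤ 2+1.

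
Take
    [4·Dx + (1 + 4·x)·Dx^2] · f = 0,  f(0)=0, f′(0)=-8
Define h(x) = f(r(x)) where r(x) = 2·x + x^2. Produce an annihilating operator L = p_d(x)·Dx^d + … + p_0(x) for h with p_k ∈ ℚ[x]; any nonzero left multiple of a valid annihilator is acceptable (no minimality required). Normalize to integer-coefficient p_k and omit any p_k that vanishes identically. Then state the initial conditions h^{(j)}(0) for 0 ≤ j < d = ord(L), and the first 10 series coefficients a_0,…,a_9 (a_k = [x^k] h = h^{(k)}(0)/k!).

f: a_k = 0, -8, 16, -128/3, 128, -2048/5, 4096/3, -32768/7, 16384, -524288/9, …
h₀=f(r): pull back L_f along r ⇒ L₀.
L = (7 + 8·x + 4·x^2)·Dx + (1 + 9·x + 12·x^2 + 4·x^3)·Dx^2  (order 2).
h: a_k = 0, -16, 56, -832/3, 1552, -46336/5, 172928/3, -2581504/7, 2408576, -143822848/9, …
ICs: h(0) = 0, h′(0) = -16.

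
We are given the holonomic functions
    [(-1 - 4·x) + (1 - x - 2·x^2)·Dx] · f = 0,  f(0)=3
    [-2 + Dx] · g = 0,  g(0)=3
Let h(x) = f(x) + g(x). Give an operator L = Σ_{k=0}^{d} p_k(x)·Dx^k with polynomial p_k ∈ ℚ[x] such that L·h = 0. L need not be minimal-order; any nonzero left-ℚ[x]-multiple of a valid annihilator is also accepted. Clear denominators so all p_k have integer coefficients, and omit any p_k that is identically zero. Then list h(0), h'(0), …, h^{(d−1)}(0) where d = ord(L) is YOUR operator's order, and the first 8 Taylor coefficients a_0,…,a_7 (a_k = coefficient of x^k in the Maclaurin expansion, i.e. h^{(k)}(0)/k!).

f: a_k = 3, 3, 9, 15, 33, 63, 129, 255, …
g: a_k = 3, 6, 6, 4, 2, 4/5, 4/15, 8/105, …
f+g: L₀ = lclm(L_f,L_g), ord ≤ 1+1.
L = (-8 - 12·x - 72·x^2 - 32·x^3) + (2 + 20·x + 36·x^2 - 16·x^3 - 16·x^4)·Dx + (1 - 7·x + 16·x^3 + 8·x^4)·Dx^2  (order 2).
h: a_k = 6, 9, 15, 19, 35, 319/5, 1939/15, 26783/105, …
ICs: h(0) = 6, h′(0) = 9.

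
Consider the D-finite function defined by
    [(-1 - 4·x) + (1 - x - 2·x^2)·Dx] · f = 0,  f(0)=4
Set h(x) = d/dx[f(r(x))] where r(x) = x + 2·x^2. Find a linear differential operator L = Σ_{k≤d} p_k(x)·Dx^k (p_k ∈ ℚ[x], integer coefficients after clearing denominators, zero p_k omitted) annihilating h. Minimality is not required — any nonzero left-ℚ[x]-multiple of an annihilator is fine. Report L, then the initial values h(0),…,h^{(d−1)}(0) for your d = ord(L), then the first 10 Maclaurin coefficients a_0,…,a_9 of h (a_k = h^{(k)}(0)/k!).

f: a_k = 4, 4, 12, 20, 44, 84, 172, 340, 684, 1364, …
h₀=f(r): pull back L_f along r ⇒ L₀.
h=h₀': d/dx-closure on L₀ ⇒ L.
L = (10 + 72·x + 240·x^2 + 544·x^3 + 1344·x^4 + 1920·x^5 + 1280·x^6) + (-1 - 7·x - 12·x^2 + 32·x^3 + 200·x^4 + 384·x^5 + 448·x^6 + 256·x^7)·Dx  (order 1).
h: a_k = 4, 40, 204, 848, 3380, 13368, 50204, 185504, 675972, 2430600, …
ICs: h(0) = 4.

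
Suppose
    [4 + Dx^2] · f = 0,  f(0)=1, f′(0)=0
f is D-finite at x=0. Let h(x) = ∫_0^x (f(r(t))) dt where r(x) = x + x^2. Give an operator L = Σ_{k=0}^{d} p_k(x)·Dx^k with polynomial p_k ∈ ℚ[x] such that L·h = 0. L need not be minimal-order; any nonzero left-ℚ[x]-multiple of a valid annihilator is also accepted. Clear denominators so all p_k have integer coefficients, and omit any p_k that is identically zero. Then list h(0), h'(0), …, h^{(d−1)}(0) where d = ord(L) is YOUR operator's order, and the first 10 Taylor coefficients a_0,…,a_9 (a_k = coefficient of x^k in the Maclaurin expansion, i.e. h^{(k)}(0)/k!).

f: a_k = 1, 0, -2, 0, 2/3, 0, -4/45, 0, 2/315, 0, …
Change of var in L_f (x↦r) gives L₀.
∫: right-multiply L₀ by Dx.
L = (4 + 24·x + 48·x^2 + 32·x^3)·Dx - 2·Dx^2 + (1 + 2·x)·Dx^3  (order 3).
h: a_k = 0, 1, 0, -2/3, -1, -4/15, 4/9, 176/315, 4/15, -208/2835, …
ICs: h(0) = 0, h′(0) = 1, h′′(0) = 0.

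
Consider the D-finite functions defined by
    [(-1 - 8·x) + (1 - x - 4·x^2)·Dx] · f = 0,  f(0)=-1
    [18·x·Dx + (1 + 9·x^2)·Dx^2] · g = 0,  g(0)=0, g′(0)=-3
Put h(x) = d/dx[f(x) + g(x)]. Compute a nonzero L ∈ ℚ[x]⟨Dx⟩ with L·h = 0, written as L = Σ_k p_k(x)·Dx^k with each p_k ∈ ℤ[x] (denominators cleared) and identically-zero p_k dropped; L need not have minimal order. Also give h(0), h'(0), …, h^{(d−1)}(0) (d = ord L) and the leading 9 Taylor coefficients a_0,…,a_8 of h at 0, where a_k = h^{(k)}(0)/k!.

f: a_k = -1, -1, -5, -9, -29, -65, -181, -441, -1165, …
g: a_k = 0, -3, 0, 9, 0, -243/5, 0, 2187/7, 0, …
L₀ := lclm(L_f,L_g); ord L₀ ≤ 1+2.
Differentiate: ansatz ord ≤ ord L₀ ⇒ L.
L = (-90 + 360·x + 6462·x^2 + 14688·x^3 + 63936·x^4 + 31104·x^6) + (36 + 294·x + 324·x^2 + 3198·x^3 + 13680·x^4 + 46080·x^5 + 3888·x^6 + 31104·x^7)·Dx + (-5 - 16·x - 160·x^2 + 96·x^3 - 555·x^4 + 2304·x^5 + 4896·x^6 + 1296·x^7 + 5184·x^8)·Dx^2  (order 2).
h: a_k = -4, -10, 0, -116, -568, -1086, -900, -9320, -46044, …
ICs: h(0) = -4, h′(0) = -10.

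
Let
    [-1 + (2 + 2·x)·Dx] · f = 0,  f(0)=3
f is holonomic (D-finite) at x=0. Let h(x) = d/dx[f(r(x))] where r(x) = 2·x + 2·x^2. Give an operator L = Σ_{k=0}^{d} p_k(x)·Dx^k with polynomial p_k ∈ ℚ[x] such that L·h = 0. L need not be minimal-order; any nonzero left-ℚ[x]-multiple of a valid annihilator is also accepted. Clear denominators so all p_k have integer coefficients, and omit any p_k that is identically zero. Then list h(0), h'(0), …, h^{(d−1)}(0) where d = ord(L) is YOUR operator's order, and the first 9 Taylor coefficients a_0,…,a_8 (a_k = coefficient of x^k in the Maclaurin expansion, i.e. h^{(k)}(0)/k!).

f: a_k = 3, 3/2, -3/8, 3/16, -15/128, 21/256, -63/1024, 99/2048, -1287/32768, …
L₀ from L_f via x↦r, Dx↦r'^{-1}Dx.
Derive L from L₀ (diff closure).
L = 1 + (-1 - 4·x - 6·x^2 - 4·x^3)·Dx  (order 1).
h: a_k = 3, 3, -9/2, 9/2, -15/8, -27/8, 147/16, -183/16, 729/128, …
ICs: h(0) = 3.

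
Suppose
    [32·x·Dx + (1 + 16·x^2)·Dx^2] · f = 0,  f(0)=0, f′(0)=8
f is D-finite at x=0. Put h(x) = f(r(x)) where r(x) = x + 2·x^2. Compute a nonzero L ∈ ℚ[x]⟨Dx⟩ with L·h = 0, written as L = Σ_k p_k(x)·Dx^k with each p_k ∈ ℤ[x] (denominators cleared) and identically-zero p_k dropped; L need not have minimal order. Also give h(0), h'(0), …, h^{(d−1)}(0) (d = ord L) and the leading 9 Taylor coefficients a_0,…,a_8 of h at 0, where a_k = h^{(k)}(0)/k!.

L = (-4 + 32·x + 256·x^2 + 768·x^3 + 768·x^4)·Dx + (1 + 4·x + 16·x^2 + 128·x^3 + 320·x^4 + 256·x^5)·Dx^2  (order 2).
h: a_k = 0, 8, 16, -128/3, -256, -512/5, 11264/3, 81920/7, -32768, …
ICs: h(0) = 0, h′(0) = 8.

f: a_k = 0, 8, 0, -128/3, 0, 2048/5, 0, -32768/7, 0, …
h₀=f(r): pull back L_f along r ⇒ L₀.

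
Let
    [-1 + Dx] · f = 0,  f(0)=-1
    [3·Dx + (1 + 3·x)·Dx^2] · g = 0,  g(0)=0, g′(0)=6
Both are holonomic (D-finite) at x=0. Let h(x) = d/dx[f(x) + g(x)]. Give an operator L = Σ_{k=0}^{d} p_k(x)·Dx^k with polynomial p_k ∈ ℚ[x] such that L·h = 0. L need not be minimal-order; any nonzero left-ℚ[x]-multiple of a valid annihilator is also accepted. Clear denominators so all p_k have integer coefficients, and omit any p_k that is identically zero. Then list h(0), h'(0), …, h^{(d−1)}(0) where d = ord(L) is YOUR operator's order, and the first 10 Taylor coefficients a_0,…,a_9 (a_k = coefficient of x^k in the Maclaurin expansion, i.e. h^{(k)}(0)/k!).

L = (-21 - 9·x) + (17 - 6·x - 9·x^2)·Dx + (4 + 15·x + 9·x^2)·Dx^2  (order 2).
h: a_k = 5, -19, 107/2, -973/6, 11663/24, -174961/120, 3149279/720, -66134881/5040, 1587237119/40320, -42855402241/362880, …
ICs: h(0) = 5, h′(0) = -19.

f: a_k = -1, -1, -1/2, -1/6, -1/24, -1/120, -1/720, -1/5040, -1/40320, -1/362880, …
g: a_k = 0, 6, -9, 18, -81/2, 486/5, -243, 4374/7, -6561/4, 4374, …
h₀=f+g: left-lcm gives L₀, ord ≤ 3.
h=h₀': d/dx-closure on L₀ ⇒ L.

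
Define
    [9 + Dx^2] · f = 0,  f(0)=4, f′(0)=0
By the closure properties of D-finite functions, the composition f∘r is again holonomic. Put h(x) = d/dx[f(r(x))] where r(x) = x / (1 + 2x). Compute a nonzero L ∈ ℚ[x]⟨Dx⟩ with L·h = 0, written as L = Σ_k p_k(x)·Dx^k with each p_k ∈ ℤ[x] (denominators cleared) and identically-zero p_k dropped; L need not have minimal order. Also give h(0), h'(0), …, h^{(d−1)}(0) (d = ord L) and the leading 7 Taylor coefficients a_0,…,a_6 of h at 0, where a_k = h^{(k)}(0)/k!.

f: a_k = 4, 0, -18, 0, 27/2, 0, -81/20, …
h₀=f(r): pull back L_f along r ⇒ L₀.
Derive L from L₀ (diff closure).
L = (33 + 96·x + 96·x^2) + (12 + 72·x + 144·x^2 + 96·x^3)·Dx + (1 + 8·x + 24·x^2 + 32·x^3 + 16·x^4)·Dx^2  (order 2).
h: a_k = 0, -36, 216, -810, 2340, -54243/10, 47061/5, …
ICs: h(0) = 0, h′(0) = -36.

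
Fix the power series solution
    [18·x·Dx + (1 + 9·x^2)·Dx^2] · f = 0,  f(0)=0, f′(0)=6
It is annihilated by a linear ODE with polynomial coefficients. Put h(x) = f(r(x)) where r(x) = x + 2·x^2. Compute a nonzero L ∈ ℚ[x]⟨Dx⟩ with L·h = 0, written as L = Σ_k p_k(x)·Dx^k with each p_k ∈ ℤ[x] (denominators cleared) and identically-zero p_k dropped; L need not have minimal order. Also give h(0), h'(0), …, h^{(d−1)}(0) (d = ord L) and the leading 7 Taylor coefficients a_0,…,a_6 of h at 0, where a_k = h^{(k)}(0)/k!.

f: a_k = 0, 6, 0, -18, 0, 486/5, 0, …
h₀=f(r): pull back L_f along r ⇒ L₀.
L = (-4 + 18·x + 144·x^2 + 432·x^3 + 432·x^4)·Dx + (1 + 4·x + 9·x^2 + 72·x^3 + 180·x^4 + 144·x^5)·Dx^2  (order 2).
h: a_k = 0, 6, 12, -18, -108, -594/5, 828, …
ICs: h(0) = 0, h′(0) = 6.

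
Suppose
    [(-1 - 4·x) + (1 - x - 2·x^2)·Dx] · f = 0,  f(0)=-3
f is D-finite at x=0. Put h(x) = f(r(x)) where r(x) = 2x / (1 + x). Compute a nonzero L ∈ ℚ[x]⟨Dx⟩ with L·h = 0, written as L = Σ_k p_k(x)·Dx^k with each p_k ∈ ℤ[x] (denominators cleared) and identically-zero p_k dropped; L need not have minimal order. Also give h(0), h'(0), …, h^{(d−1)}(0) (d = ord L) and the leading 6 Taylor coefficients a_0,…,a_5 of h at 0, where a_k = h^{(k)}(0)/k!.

L = (2 + 18·x) + (-1 - x + 9·x^2 + 9·x^3)·Dx  (order 1).
h: a_k = -3, -6, -30, -54, -270, -486, …
ICs: h(0) = -3.

f: a_k = -3, -3, -9, -15, -33, -63, …
Change of var in L_f (x↦r) gives L₀.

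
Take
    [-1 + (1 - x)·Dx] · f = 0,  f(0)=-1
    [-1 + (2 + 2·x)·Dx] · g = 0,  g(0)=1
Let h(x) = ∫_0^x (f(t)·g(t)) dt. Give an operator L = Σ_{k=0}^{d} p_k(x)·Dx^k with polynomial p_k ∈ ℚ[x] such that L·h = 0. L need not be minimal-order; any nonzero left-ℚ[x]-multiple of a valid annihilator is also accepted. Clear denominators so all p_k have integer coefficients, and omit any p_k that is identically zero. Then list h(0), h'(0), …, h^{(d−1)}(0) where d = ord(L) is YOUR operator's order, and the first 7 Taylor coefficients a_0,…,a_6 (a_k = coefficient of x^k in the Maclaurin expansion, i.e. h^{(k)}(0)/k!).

L = (3 + x)·Dx + (-2 + 2·x^2)·Dx^2  (order 2).
h: a_k = 0, -1, -3/4, -11/24, -23/64, -179/640, -365/1536, …
ICs: h(0) = 0, h′(0) = -1.

f: a_k = -1, -1, -1, -1, -1, -1, -1, …
g: a_k = 1, 1/2, -1/8, 1/16, -5/128, 7/256, -21/1024, …
L₀ := L_f ⊗_s L_g (sym. prod.), ord ≤ 1.
∫: right-multiply L₀ by Dx.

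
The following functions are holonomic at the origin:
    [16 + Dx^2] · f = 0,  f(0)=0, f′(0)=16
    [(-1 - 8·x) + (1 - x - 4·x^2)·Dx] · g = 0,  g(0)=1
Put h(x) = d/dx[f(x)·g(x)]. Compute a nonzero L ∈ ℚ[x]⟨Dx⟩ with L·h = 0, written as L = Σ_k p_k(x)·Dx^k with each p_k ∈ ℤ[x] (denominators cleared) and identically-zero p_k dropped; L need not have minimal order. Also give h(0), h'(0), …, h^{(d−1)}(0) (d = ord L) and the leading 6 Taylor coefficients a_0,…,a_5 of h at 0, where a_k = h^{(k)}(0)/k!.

f: a_k = 0, 16, 0, -128/3, 0, 512/15, …
g: a_k = 1, 1, 5, 9, 29, 65, …
Sym-product of L_f,L_g gives L₀ (≤ ord 2).
Derive L from L₀ (diff closure).
L = (-12 - 64·x - 224·x^2 + 256·x^3 + 512·x^4) + (-1 - 4·x + 48·x^2 + 128·x^3)·Dx + (1 - 3·x - 10·x^2 + 16·x^3 + 32·x^4)·Dx^2  (order 2).
h: a_k = 16, 32, 112, 1216/3, 1424, 20704/5, …
ICs: h(0) = 16, h′(0) = 32.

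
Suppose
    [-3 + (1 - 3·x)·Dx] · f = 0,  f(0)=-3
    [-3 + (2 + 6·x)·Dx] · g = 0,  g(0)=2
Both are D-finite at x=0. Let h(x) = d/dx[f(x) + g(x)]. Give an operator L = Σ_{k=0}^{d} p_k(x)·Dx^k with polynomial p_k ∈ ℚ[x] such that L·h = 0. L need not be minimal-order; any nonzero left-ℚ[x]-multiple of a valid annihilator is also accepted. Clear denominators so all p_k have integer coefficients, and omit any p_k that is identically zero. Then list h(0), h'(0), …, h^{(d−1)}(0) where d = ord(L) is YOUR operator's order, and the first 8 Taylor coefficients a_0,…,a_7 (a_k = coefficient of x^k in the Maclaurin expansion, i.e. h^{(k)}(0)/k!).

L = (-162 - 162·x) + (-63 - 486·x - 567·x^2)·Dx + (10 + 18·x - 90·x^2 - 162·x^3)·Dx^2  (order 2).
h: a_k = -6, -117/2, -1863/8, -15957/16, -458055/128, -3405159/256, -46524051/1024, -325300941/2048, …
ICs: h(0) = -6, h′(0) = -117/2.

f: a_k = -3, -9, -27, -81, -243, -729, -2187, -6561, …
g: a_k = 2, 3, -9/4, 27/8, -405/64, 1701/128, -15309/512, 72171/1024, …
Sum ⇒ L₀ = lclm(L_f,L_g) in ℚ(x)⟨Dx⟩.
Derive L from L₀ (diff closure).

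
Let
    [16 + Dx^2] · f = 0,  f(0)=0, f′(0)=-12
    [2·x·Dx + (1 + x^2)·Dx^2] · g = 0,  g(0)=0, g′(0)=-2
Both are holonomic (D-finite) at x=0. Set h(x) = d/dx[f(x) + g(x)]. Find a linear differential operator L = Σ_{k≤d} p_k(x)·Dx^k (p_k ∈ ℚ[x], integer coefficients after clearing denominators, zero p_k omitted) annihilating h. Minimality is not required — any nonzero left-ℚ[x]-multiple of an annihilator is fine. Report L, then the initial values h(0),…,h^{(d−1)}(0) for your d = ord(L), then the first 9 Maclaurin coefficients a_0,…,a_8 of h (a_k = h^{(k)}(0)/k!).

L = (64·x + 704·x^3 + 256·x^5) + (112 + 416·x^2 + 432·x^4 + 128·x^6)·Dx + (4·x + 44·x^3 + 16·x^5)·Dx^2 + (7 + 26·x^2 + 27·x^4 + 8·x^6)·Dx^3  (order 3).
h: a_k = -14, 0, 98, 0, -130, 0, 1054/15, 0, -2258/105, …
ICs: h(0) = -14, h′(0) = 0, h′′(0) = 196.

f: a_k = 0, -12, 0, 32, 0, -128/5, 0, 1024/105, 0, …
g: a_k = 0, -2, 0, 2/3, 0, -2/5, 0, 2/7, 0, …
h₀=f+g: left-lcm gives L₀, ord ≤ 4.
Derive L from L₀ (diff closure).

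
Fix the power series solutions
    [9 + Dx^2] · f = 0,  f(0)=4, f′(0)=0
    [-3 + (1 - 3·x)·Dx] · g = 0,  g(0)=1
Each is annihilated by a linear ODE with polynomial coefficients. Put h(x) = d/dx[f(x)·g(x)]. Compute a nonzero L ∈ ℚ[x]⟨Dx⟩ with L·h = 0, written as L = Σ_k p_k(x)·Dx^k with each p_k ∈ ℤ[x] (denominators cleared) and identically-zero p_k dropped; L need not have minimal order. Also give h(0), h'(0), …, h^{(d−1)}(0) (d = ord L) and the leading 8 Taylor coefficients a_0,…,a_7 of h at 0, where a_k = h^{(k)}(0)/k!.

L = (-9 - 54·x + 81·x^2) + (-6 + 18·x)·Dx + (1 - 6·x + 9·x^2)·Dx^2  (order 2).
h: a_k = 12, 36, 162, 702, 5265/2, 94527/10, 661689/20, 3176253/28, …
ICs: h(0) = 12, h′(0) = 36.

f: a_k = 4, 0, -18, 0, 27/2, 0, -81/20, 0, …
g: a_k = 1, 3, 9, 27, 81, 243, 729, 2187, …
Sym-product of L_f,L_g gives L₀ (≤ ord 2).
h₀' ⇒ L via d/dx closure of L₀.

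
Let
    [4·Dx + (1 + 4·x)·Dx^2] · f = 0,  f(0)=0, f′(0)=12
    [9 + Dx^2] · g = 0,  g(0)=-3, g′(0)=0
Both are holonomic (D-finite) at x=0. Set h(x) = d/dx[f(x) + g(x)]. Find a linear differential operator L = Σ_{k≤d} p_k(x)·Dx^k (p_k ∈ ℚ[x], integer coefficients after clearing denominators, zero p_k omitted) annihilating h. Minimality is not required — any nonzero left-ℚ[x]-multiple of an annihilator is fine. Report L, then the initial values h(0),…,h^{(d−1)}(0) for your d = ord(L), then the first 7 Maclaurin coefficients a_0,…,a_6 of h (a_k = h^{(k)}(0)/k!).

L = (3780 + 2592·x + 5184·x^2) + (369 + 2124·x + 3888·x^2 + 5184·x^3)·Dx + (420 + 288·x + 576·x^2)·Dx^2 + (41 + 236·x + 432·x^2 + 576·x^3)·Dx^3  (order 3).
h: a_k = 12, -21, 192, -1617/2, 3072, -490791/40, 49152, …
ICs: h(0) = 12, h′(0) = -21, h′′(0) = 384.

f: a_k = 0, 12, -24, 64, -192, 3072/5, -2048, …
g: a_k = -3, 0, 27/2, 0, -81/8, 0, 243/80, …
L₀ := lclm(L_f,L_g); ord L₀ ≤ 2+2.
h=h₀': d/dx-closure on L₀ ⇒ L.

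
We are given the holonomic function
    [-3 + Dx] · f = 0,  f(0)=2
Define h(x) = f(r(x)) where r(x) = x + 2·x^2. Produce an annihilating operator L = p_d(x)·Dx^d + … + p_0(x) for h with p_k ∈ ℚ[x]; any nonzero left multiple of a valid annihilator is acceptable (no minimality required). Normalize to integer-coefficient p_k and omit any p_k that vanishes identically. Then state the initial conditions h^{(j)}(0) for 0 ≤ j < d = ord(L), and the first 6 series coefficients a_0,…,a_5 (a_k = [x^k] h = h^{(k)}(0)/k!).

f: a_k = 2, 6, 9, 9, 27/4, 81/20, …
h₀=f(r): pull back L_f along r ⇒ L₀.
L = (-3 - 12·x) + Dx  (order 1).
h: a_k = 2, 6, 21, 45, 387/4, 3321/20, …
ICs: h(0) = 2.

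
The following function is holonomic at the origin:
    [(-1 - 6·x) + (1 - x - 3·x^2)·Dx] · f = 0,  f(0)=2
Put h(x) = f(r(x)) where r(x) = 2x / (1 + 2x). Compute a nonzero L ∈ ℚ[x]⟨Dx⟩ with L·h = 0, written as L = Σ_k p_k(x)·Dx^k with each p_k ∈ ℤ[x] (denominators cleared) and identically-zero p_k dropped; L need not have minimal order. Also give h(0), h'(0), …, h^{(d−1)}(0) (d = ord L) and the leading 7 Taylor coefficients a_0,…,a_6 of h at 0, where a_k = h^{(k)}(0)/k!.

f: a_k = 2, 2, 8, 14, 38, 80, 194, …
f∘r: x↦r, Dx↦Dx/r' in L_f ⇒ L₀.
L = (2 + 28·x) + (-1 - 4·x + 8·x^2 + 24·x^3)·Dx  (order 1).
h: a_k = 2, 4, 24, 0, 288, -576, 4608, …
ICs: h(0) = 2.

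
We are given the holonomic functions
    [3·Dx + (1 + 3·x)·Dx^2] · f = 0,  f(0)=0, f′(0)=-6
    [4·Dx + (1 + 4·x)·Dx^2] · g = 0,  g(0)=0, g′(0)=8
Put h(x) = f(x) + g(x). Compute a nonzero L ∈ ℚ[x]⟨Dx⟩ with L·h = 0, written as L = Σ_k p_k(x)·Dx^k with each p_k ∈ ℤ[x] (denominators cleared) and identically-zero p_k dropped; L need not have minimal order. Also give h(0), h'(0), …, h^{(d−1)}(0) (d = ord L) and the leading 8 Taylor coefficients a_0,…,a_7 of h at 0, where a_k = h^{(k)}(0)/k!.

f: a_k = 0, -6, 9, -18, 81/2, -486/5, 243, -4374/7, …
g: a_k = 0, 8, -16, 128/3, -128, 2048/5, -4096/3, 32768/7, …
L₀ := lclm(L_f,L_g); ord L₀ ≤ 2+2.
L = 24·Dx + (14 + 48·x)·Dx^2 + (1 + 7·x + 12·x^2)·Dx^3  (order 3).
h: a_k = 0, 2, -7, 74/3, -175/2, 1562/5, -3367/3, 28394/7, …
ICs: h(0) = 0, h′(0) = 2, h′′(0) = -14.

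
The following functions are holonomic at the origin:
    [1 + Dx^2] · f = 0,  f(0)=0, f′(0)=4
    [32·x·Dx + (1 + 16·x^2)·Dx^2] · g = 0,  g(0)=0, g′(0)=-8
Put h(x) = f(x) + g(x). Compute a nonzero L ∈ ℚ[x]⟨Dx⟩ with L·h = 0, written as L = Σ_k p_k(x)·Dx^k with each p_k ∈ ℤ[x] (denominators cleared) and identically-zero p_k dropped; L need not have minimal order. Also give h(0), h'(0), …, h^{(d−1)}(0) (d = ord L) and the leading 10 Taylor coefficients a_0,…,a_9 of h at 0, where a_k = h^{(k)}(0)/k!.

L = (-6112·x + 99328·x^3 + 8192·x^5)·Dx + (-31 + 1072·x^2 + 25344·x^4 + 4096·x^6)·Dx^2 + (-6112·x + 99328·x^3 + 8192·x^5)·Dx^3 + (-31 + 1072·x^2 + 25344·x^4 + 4096·x^6)·Dx^4  (order 4).
h: a_k = 0, -4, 0, 42, 0, -12287/30, 0, 5898239/1260, 0, -5284823039/90720, …
ICs: h(0) = 0, h′(0) = -4, h′′(0) = 0, h′′′(0) = 252.

f: a_k = 0, 4, 0, -2/3, 0, 1/30, 0, -1/1260, 0, 1/90720, …
g: a_k = 0, -8, 0, 128/3, 0, -2048/5, 0, 32768/7, 0, -524288/9, …
L₀ := lclm(L_f,L_g); ord L₀ ≤ 2+2.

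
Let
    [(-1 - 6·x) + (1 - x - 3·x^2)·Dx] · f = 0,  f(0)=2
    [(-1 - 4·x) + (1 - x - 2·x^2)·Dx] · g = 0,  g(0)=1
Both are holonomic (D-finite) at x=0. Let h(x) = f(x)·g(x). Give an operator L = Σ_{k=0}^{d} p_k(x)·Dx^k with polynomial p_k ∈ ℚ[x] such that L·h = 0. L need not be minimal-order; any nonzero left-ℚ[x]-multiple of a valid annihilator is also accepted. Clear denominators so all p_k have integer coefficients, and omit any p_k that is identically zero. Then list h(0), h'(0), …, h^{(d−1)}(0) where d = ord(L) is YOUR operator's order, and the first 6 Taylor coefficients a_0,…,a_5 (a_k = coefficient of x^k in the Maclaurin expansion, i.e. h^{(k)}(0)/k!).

L = (-2 - 8·x + 15·x^2 + 24·x^3) + (1 - 2·x - 4·x^2 + 5·x^3 + 6·x^4)·Dx  (order 1).
h: a_k = 2, 4, 16, 38, 108, 264, …
ICs: h(0) = 2.

f: a_k = 2, 2, 8, 14, 38, 80, …
g: a_k = 1, 1, 3, 5, 11, 21, …
Sym-product of L_f,L_g gives L₀ (≤ ord 1).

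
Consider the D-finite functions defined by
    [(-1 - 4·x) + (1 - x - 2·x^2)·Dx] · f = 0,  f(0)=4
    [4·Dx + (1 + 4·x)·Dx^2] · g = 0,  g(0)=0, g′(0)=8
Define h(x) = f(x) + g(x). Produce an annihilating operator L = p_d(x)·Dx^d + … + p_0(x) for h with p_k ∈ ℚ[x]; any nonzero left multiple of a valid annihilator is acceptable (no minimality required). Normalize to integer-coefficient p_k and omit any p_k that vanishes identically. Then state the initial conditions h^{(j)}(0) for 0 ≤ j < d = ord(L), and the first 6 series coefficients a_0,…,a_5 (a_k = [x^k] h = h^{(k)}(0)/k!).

f: a_k = 4, 4, 12, 20, 44, 84, …
g: a_k = 0, 8, -16, 128/3, -128, 2048/5, …
h₀=f+g: left-lcm gives L₀, ord ≤ 3.
L = (156 + 624·x + 1440·x^2 + 768·x^3 + 768·x^4)·Dx + (-1 + 160·x + 1064·x^2 + 1952·x^3 + 1600·x^4 + 1280·x^5)·Dx^2 + (-5 - 39·x - 66·x^2 + 80·x^3 + 240·x^4 + 384·x^5 + 256·x^6)·Dx^3  (order 3).
h: a_k = 4, 12, -4, 188/3, -84, 2468/5, …
ICs: h(0) = 4, h′(0) = 12, h′′(0) = -8.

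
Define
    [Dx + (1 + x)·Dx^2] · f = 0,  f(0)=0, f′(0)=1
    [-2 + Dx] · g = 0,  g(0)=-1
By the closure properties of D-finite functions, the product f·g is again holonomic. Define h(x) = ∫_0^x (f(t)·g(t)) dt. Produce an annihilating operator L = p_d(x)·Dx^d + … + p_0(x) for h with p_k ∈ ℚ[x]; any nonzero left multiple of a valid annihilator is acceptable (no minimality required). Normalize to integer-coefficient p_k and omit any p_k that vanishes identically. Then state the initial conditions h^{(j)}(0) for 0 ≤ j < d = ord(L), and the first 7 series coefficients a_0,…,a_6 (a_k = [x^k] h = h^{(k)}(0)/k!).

f: a_k = 0, 1, -1/2, 1/3, -1/4, 1/5, -1/6, …
g: a_k = -1, -2, -2, -4/3, -2/3, -4/15, -4/45, …
Product ⇒ symmetric product L₀, ord ≤ 2.
h=∫₀ˣh₀: take L = L₀·Dx.
L = (2 + 4·x)·Dx + (-3 - 4·x)·Dx^2 + (1 + x)·Dx^3  (order 3).
h: a_k = 0, 0, -1/2, -1/2, -1/3, -3/20, -11/180, …
ICs: h(0) = 0, h′(0) = 0, h′′(0) = -1.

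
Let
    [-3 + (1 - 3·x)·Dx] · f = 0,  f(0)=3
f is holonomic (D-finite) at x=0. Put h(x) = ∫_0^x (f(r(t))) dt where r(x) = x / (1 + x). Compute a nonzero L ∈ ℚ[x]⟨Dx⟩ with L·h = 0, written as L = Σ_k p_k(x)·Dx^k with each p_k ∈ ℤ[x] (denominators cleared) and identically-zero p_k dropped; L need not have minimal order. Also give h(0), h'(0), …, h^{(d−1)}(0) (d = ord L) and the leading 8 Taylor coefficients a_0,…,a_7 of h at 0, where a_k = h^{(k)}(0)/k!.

f: a_k = 3, 9, 27, 81, 243, 729, 2187, 6561, …
L₀ from L_f via x↦r, Dx↦r'^{-1}Dx.
∫: right-multiply L₀ by Dx.
L = 3·Dx + (-1 + x + 2·x^2)·Dx^2  (order 2).
h: a_k = 0, 3, 9/2, 6, 9, 72/5, 24, 288/7, …
ICs: h(0) = 0, h′(0) = 3.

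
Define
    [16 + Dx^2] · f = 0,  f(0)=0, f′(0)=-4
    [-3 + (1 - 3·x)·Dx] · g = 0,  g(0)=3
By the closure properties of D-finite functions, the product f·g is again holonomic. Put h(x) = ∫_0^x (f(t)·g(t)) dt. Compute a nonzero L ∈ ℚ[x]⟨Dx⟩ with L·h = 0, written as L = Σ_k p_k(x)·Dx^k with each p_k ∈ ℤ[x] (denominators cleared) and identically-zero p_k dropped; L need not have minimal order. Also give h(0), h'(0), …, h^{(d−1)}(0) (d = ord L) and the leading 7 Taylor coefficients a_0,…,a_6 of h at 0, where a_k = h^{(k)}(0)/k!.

f: a_k = 0, -4, 0, 32/3, 0, -128/15, 0, …
g: a_k = 3, 9, 27, 81, 243, 729, 2187, …
f·g: L₀ = L_f ⊗_s L_g, ord ≤ 2·1.
h=∫₀ˣh₀: take L = L₀·Dx.
L = (-16 + 48·x)·Dx + 6·Dx^2 + (-1 + 3·x)·Dx^3  (order 3).
h: a_k = 0, 0, -6, -12, -19, -228/5, -1774/15, …
ICs: h(0) = 0, h′(0) = 0, h′′(0) = -12.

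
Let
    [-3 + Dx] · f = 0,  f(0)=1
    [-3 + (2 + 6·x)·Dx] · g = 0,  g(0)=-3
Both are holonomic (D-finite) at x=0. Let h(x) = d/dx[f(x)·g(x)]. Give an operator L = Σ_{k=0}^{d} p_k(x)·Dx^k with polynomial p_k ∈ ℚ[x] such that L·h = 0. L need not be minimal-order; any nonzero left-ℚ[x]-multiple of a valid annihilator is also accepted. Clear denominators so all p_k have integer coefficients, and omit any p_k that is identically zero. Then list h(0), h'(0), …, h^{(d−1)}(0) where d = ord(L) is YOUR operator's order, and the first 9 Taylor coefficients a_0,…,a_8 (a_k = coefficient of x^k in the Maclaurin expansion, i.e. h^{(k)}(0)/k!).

L = (7 + 36·x + 36·x^2) + (-2 - 10·x - 12·x^2)·Dx  (order 1).
h: a_k = -27/2, -189/4, -1377/16, -2673/32, -26001/256, 64881/2560, -2456001/10240, 86498037/143360, -582964533/327680, …
ICs: h(0) = -27/2.

f: a_k = 1, 3, 9/2, 9/2, 27/8, 81/40, 81/80, 243/560, 729/4480, …
g: a_k = -3, -9/2, 27/8, -81/16, 1215/128, -5103/256, 45927/1024, -216513/2048, 8444007/32768, …
Sym-product of L_f,L_g gives L₀ (≤ ord 1).
Derive L from L₀ (diff closure).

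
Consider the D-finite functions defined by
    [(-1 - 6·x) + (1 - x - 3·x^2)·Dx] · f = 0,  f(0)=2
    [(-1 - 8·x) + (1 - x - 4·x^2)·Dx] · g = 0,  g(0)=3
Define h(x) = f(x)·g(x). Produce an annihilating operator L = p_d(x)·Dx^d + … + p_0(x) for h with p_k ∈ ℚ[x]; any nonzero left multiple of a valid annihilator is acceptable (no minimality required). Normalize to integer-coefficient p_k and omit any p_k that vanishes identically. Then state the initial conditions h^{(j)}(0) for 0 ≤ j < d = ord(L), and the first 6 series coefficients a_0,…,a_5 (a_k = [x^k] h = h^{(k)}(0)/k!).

L = (-2 - 12·x + 21·x^2 + 48·x^3) + (1 - 2·x - 6·x^2 + 7·x^3 + 12·x^4)·Dx  (order 1).
h: a_k = 6, 12, 60, 150, 504, 1344, …
ICs: h(0) = 6.

f: a_k = 2, 2, 8, 14, 38, 80, …
g: a_k = 3, 3, 15, 27, 87, 195, …
Product ⇒ symmetric product L₀, ord ≤ 1.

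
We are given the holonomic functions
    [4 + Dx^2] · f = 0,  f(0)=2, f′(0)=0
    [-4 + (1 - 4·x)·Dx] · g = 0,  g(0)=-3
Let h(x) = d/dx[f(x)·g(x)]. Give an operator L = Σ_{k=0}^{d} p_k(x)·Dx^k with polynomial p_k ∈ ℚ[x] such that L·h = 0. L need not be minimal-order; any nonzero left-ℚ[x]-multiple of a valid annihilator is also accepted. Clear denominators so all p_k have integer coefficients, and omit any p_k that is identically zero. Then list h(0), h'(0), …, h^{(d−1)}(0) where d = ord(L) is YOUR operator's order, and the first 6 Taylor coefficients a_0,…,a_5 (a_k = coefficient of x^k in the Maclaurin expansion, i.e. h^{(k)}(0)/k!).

L = (-28 - 32·x + 64·x^2) + (-8 + 32·x)·Dx + (1 - 8·x + 16·x^2)·Dx^2  (order 2).
h: a_k = -24, -168, -1008, -5392, -26960, -647024/5, …
ICs: h(0) = -24, h′(0) = -168.

f: a_k = 2, 0, -4, 0, 4/3, 0, …
g: a_k = -3, -12, -48, -192, -768, -3072, …
Sym-product of L_f,L_g gives L₀ (≤ ord 2).
h=h₀': d/dx-closure on L₀ ⇒ L.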